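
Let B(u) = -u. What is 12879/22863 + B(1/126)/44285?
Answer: 23954546009/42524494110 ≈ 0.56331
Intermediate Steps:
12879/22863 + B(1/126)/44285 = 12879/22863 - 1/126/44285 = 12879*(1/22863) - 1*1/126*(1/44285) = 4293/7621 - 1/126*1/44285 = 4293/7621 - 1/5579910 = 23954546009/42524494110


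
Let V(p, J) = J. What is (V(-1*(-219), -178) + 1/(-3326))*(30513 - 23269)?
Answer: -2144329038/1663 ≈ -1.2894e+6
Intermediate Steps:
(V(-1*(-219), -178) + 1/(-3326))*(30513 - 23269) = (-178 + 1/(-3326))*(30513 - 23269) = (-178 - 1/3326)*7244 = -592029/3326*7244 = -2144329038/1663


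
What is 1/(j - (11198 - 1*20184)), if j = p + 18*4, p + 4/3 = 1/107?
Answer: 321/2907193 ≈ 0.00011042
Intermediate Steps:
p = -425/321 (p = -4/3 + 1/107 = -425/321 ≈ -1.3240)
j = 22687/321 (j = -425/321 + 18*4 = -425/321 + 72 = 22687/321 ≈ 70.676)
1/(j - (11198 - 1*20184)) = 1/(22687/321 - (11198 - 1*20184)) = 1/(22687/321 - (11198 - 20184)) = 1/(22687/321 - 1*(-8986)) = 1/(22687/321 + 8986) = 1/(2907193/321) = 321/2907193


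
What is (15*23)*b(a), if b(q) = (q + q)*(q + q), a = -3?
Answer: 12420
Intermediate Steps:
b(q) = 4*q**2 (b(q) = (2*q)*(2*q) = 4*q**2)
(15*23)*b(a) = (15*23)*(4*(-3)**2) = 345*(4*9) = 345*36 = 12420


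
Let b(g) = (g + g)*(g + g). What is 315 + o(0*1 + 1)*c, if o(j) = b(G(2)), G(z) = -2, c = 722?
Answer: 11867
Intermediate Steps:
b(g) = 4*g**2 (b(g) = (2*g)*(2*g) = 4*g**2)
o(j) = 16 (o(j) = 4*(-2)**2 = 4*4 = 16)
315 + o(0*1 + 1)*c = 315 + 16*722 = 315 + 11552 = 11867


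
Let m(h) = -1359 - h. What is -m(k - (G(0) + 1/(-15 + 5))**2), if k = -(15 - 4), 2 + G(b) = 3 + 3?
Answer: 133279/100 ≈ 1332.8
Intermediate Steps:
G(b) = 4 (G(b) = -2 + (3 + 3) = -2 + 6 = 4)
k = -11 (k = -1*11 = -11)
-m(k - (G(0) + 1/(-15 + 5))**2) = -(-1359 - (-11 - (4 + 1/(-15 + 5))**2)) = -(-1359 - (-11 - (4 + 1/(-10))**2)) = -(-1359 - (-11 - (4 - 1/10)**2)) = -(-1359 - (-11 - (39/10)**2)) = -(-1359 - (-11 - 1*1521/100)) = -(-1359 - (-11 - 1521/100)) = -(-1359 - 1*(-2621/100)) = -(-1359 + 2621/100) = -1*(-133279/100) = 133279/100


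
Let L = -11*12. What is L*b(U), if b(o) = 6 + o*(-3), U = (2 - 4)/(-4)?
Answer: -594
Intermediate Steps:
L = -132
U = 1/2 (U = -2*(-1/4) = 1/2 ≈ 0.50000)
b(o) = 6 - 3*o
L*b(U) = -132*(6 - 3*1/2) = -132*(6 - 3/2) = -132*9/2 = -594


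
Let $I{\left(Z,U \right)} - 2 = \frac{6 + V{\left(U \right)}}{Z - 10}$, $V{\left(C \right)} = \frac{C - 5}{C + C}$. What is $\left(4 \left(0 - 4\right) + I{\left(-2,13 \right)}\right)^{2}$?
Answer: $\frac{1283689}{6084} \approx 210.99$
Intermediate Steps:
$V{\left(C \right)} = \frac{-5 + C}{2 C}$
$I{\left(Z,U \right)} = 2 + \frac{6 + \frac{-5 + U}{2 U}}{-10 + Z}$ ($I{\left(Z,U \right)} = 2 + \frac{6 + \frac{-5 + U}{2 U}}{Z - 10} = 2 + \frac{6 + \frac{-5 + U}{2 U}}{-10 + Z}$)
$\left(4 \left(0 - 4\right) + I{\left(-2,13 \right)}\right)^{2} = \left(4 \left(0 - 4\right) + \frac{-5 + 13 + 4 \cdot 13 \left(-7 - 2\right)}{2 \cdot 13 \left(-10 - 2\right)}\right)^{2} = \left(4 \left(-4\right) + \frac{1}{2} \cdot \frac{1}{13} \frac{1}{-12} \left(-5 + 13 + 4 \cdot 13 \left(-9\right)\right)\right)^{2} = \left(-16 + \frac{1}{2} \cdot \frac{1}{13} \left(- \frac{1}{12}\right) \left(-5 + 13 - 468\right)\right)^{2} = \left(-16 + \frac{1}{2} \cdot \frac{1}{13} \left(- \frac{1}{12}\right) \left(-460\right)\right)^{2} = \left(-16 + \frac{115}{78}\right)^{2} = \left(- \frac{1133}{78}\right)^{2} = \frac{1283689}{6084}$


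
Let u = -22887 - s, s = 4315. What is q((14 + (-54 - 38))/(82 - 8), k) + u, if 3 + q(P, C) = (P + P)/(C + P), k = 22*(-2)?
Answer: -45350657/1667 ≈ -27205.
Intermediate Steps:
k = -44
q(P, C) = -3 + 2*P/(C + P) (q(P, C) = -3 + (P + P)/(C + P) = -3 + (2*P)/(C + P) = -3 + 2*P/(C + P))
u = -27202 (u = -22887 - 1*4315 = -22887 - 4315 = -27202)
q((14 + (-54 - 38))/(82 - 8), k) + u = (-(14 + (-54 - 38))/(82 - 8) - 3*(-44))/(-44 + (14 + (-54 - 38))/(82 - 8)) - 27202 = (-(14 - 92)/74 + 132)/(-44 + (14 - 92)/74) - 27202 = (-(-78)/74 + 132)/(-44 - 78*1/74) - 27202 = (-1*(-39/37) + 132)/(-44 - 39/37) - 27202 = (39/37 + 132)/(-1667/37) - 27202 = -37/1667*4923/37 - 27202 = -4923/1667 - 27202 = -45350657/1667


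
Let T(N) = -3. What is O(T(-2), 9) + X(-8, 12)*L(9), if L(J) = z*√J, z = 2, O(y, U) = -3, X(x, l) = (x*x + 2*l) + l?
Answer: 597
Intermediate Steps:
X(x, l) = x² + 3*l (X(x, l) = (x² + 2*l) + l = x² + 3*l)
L(J) = 2*√J
O(T(-2), 9) + X(-8, 12)*L(9) = -3 + ((-8)² + 3*12)*(2*√9) = -3 + (64 + 36)*(2*3) = -3 + 100*6 = -3 + 600 = 597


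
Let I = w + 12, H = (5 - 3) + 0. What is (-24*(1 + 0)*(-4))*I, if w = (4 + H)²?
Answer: 4608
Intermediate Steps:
H = 2 (H = 2 + 0 = 2)
w = 36 (w = (4 + 2)² = 6² = 36)
I = 48 (I = 36 + 12 = 48)
(-24*(1 + 0)*(-4))*I = -24*(1 + 0)*(-4)*48 = -24*1*(-4)*48 = -24*(-4)*48 = 96*48 = 4608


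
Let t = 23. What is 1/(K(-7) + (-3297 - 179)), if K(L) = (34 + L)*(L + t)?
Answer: -1/3044 ≈ -0.00032852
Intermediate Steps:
K(L) = (23 + L)*(34 + L) (K(L) = (34 + L)*(L + 23) = (34 + L)*(23 + L) = (23 + L)*(34 + L))
1/(K(-7) + (-3297 - 179)) = 1/((782 + (-7)² + 57*(-7)) + (-3297 - 179)) = 1/((782 + 49 - 399) - 3476) = 1/(432 - 3476) = 1/(-3044) = -1/3044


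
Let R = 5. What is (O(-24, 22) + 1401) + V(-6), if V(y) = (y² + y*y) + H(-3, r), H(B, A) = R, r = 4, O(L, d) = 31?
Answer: 1509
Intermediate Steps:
H(B, A) = 5
V(y) = 5 + 2*y² (V(y) = (y² + y*y) + 5 = (y² + y²) + 5 = 2*y² + 5 = 5 + 2*y²)
(O(-24, 22) + 1401) + V(-6) = (31 + 1401) + (5 + 2*(-6)²) = 1432 + (5 + 2*36) = 1432 + (5 + 72) = 1432 + 77 = 1509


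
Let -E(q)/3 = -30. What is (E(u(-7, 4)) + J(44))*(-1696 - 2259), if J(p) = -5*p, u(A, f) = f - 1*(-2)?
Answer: 514150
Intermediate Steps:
u(A, f) = 2 + f (u(A, f) = f + 2 = 2 + f)
E(q) = 90 (E(q) = -3*(-30) = 90)
(E(u(-7, 4)) + J(44))*(-1696 - 2259) = (90 - 5*44)*(-1696 - 2259) = (90 - 220)*(-3955) = -130*(-3955) = 514150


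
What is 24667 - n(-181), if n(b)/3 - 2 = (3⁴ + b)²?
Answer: -5339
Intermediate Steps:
n(b) = 6 + 3*(81 + b)² (n(b) = 6 + 3*(3⁴ + b)² = 6 + 3*(81 + b)²)
24667 - n(-181) = 24667 - (6 + 3*(81 - 181)²) = 24667 - (6 + 3*(-100)²) = 24667 - (6 + 3*10000) = 24667 - (6 + 30000) = 24667 - 1*30006 = 24667 - 30006 = -5339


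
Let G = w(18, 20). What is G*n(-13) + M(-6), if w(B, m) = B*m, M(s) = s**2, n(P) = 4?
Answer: 1476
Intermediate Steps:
G = 360 (G = 18*20 = 360)
G*n(-13) + M(-6) = 360*4 + (-6)**2 = 1440 + 36 = 1476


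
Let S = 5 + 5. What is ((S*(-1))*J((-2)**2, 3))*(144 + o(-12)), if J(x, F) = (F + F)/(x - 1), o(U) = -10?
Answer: -2680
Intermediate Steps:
J(x, F) = 2*F/(-1 + x) (J(x, F) = (2*F)/(-1 + x) = 2*F/(-1 + x))
S = 10
((S*(-1))*J((-2)**2, 3))*(144 + o(-12)) = ((10*(-1))*(2*3/(-1 + (-2)**2)))*(144 - 10) = -20*3/(-1 + 4)*134 = -20*3/3*134 = -10*2*134 = -20*134 = -2680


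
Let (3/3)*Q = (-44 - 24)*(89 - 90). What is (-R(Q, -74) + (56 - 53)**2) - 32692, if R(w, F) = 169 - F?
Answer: -32926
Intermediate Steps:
Q = 68 (Q = (-44 - 24)*(89 - 90) = -68*(-1) = 68)
(-R(Q, -74) + (56 - 53)**2) - 32692 = (-(169 - 1*(-74)) + (56 - 53)**2) - 32692 = (-(169 + 74) + 3**2) - 32692 = (-1*243 + 9) - 32692 = (-243 + 9) - 32692 = -234 - 32692 = -32926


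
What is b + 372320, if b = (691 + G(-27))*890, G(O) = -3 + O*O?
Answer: 1633450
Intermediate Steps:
G(O) = -3 + O**2
b = 1261130 (b = (691 + (-3 + (-27)**2))*890 = (691 + (-3 + 729))*890 = (691 + 726)*890 = 1417*890 = 1261130)
b + 372320 = 1261130 + 372320 = 1633450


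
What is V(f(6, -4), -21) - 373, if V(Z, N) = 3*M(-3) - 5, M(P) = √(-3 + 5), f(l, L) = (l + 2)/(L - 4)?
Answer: -378 + 3*√2 ≈ -373.76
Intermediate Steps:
f(l, L) = (2 + l)/(-4 + L)
M(P) = √2
V(Z, N) = -5 + 3*√2 (V(Z, N) = 3*√2 - 5 = -5 + 3*√2)
V(f(6, -4), -21) - 373 = (-5 + 3*√2) - 373 = -378 + 3*√2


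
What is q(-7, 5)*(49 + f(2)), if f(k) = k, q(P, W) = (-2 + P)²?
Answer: 4131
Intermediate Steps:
q(-7, 5)*(49 + f(2)) = (-2 - 7)²*(49 + 2) = (-9)²*51 = 81*51 = 4131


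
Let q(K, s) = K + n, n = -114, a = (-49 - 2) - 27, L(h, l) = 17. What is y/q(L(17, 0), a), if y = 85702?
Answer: -85702/97 ≈ -883.53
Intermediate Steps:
a = -78 (a = -51 - 27 = -78)
q(K, s) = -114 + K (q(K, s) = K - 114 = -114 + K)
y/q(L(17, 0), a) = 85702/(-114 + 17) = 85702/(-97) = 85702*(-1/97) = -85702/97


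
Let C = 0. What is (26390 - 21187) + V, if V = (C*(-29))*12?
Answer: 5203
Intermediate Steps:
V = 0 (V = (0*(-29))*12 = 0*12 = 0)
(26390 - 21187) + V = (26390 - 21187) + 0 = 5203 + 0 = 5203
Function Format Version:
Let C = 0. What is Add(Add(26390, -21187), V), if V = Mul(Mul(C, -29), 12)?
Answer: 5203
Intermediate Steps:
V = 0 (V = Mul(Mul(0, -29), 12) = Mul(0, 12) = 0)
Add(Add(26390, -21187), V) = Add(Add(26390, -21187), 0) = Add(5203, 0) = 5203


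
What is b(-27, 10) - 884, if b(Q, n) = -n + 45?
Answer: -849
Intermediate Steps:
b(Q, n) = 45 - n
b(-27, 10) - 884 = (45 - 1*10) - 884 = (45 - 10) - 884 = 35 - 884 = -849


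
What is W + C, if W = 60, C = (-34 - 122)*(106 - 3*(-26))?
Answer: -28644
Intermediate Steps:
C = -28704 (C = -156*(106 + 78) = -156*184 = -28704)
W + C = 60 - 28704 = -28644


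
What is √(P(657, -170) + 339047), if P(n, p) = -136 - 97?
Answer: 3*√37646 ≈ 582.08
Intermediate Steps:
P(n, p) = -233
√(P(657, -170) + 339047) = √(-233 + 339047) = √338814 = 3*√37646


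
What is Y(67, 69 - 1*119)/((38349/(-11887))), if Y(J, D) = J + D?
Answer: -202079/38349 ≈ -5.2695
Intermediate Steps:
Y(J, D) = D + J
Y(67, 69 - 1*119)/((38349/(-11887))) = ((69 - 1*119) + 67)/((38349/(-11887))) = ((69 - 119) + 67)/((38349*(-1/11887))) = (-50 + 67)/(-38349/11887) = 17*(-11887/38349) = -202079/38349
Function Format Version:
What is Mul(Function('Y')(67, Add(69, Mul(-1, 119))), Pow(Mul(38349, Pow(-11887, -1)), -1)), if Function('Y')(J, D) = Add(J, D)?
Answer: Rational(-202079, 38349) ≈ -5.2695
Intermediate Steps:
Function('Y')(J, D) = Add(D, J)
Mul(Function('Y')(67, Add(69, Mul(-1, 119))), Pow(Mul(38349, Pow(-11887, -1)), -1)) = Mul(Add(Add(69, Mul(-1, 119)), 67), Pow(Mul(38349, Pow(-11887, -1)), -1)) = Mul(Add(Add(69, -119), 67), Pow(Mul(38349, Rational(-1, 11887)), -1)) = Mul(Add(-50, 67), Pow(Rational(-38349, 11887), -1)) = Mul(17, Rational(-11887, 38349)) = Rational(-202079, 38349)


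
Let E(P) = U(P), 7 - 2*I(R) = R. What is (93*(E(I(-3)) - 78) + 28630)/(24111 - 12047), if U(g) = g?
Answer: 21841/12064 ≈ 1.8104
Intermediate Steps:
I(R) = 7/2 - R/2
E(P) = P
(93*(E(I(-3)) - 78) + 28630)/(24111 - 12047) = (93*((7/2 - ½*(-3)) - 78) + 28630)/(24111 - 12047) = (93*((7/2 + 3/2) - 78) + 28630)/12064 = (93*(5 - 78) + 28630)*(1/12064) = (93*(-73) + 28630)*(1/12064) = (-6789 + 28630)*(1/12064) = 21841*(1/12064) = 21841/12064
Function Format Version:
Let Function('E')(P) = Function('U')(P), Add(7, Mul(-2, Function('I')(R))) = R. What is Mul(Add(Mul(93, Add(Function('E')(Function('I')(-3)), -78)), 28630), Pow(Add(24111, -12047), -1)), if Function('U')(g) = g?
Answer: Rational(21841, 12064) ≈ 1.8104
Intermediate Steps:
Function('I')(R) = Add(Rational(7, 2), Mul(Rational(-1, 2), R))
Function('E')(P) = P
Mul(Add(Mul(93, Add(Function('E')(Function('I')(-3)), -78)), 28630), Pow(Add(24111, -12047), -1)) = Mul(Add(Mul(93, Add(Add(Rational(7, 2), Mul(Rational(-1, 2), -3)), -78)), 28630), Pow(Add(24111, -12047), -1)) = Mul(Add(Mul(93, Add(Add(Rational(7, 2), Rational(3, 2)), -78)), 28630), Pow(12064, -1)) = Mul(Add(Mul(93, Add(5, -78)), 28630), Rational(1, 12064)) = Mul(Add(Mul(93, -73), 28630), Rational(1, 12064)) = Mul(Add(-6789, 28630), Rational(1, 12064)) = Mul(21841, Rational(1, 12064)) = Rational(21841, 12064)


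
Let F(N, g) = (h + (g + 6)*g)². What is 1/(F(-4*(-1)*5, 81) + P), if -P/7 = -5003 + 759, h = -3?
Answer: 1/49647644 ≈ 2.0142e-8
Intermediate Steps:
P = 29708 (P = -7*(-5003 + 759) = -7*(-4244) = 29708)
F(N, g) = (-3 + g*(6 + g))² (F(N, g) = (-3 + (g + 6)*g)² = (-3 + (6 + g)*g)² = (-3 + g*(6 + g))²)
1/(F(-4*(-1)*5, 81) + P) = 1/((-3 + 81² + 6*81)² + 29708) = 1/((-3 + 6561 + 486)² + 29708) = 1/(7044² + 29708) = 1/(49617936 + 29708) = 1/49647644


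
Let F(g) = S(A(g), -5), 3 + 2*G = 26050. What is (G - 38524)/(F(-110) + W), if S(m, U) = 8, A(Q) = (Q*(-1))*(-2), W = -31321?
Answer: 51001/62626 ≈ 0.81437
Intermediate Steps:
A(Q) = 2*Q (A(Q) = -Q*(-2) = 2*Q)
G = 26047/2 (G = -3/2 + (½)*26050 = -3/2 + 13025 = 26047/2 ≈ 13024.)
F(g) = 8
(G - 38524)/(F(-110) + W) = (26047/2 - 38524)/(8 - 31321) = -51001/2/(-31313) = -51001/2*(-1/31313) = 51001/62626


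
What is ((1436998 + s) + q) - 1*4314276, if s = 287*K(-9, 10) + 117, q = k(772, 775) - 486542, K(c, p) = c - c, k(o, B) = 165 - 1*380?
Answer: -3363918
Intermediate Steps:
k(o, B) = -215 (k(o, B) = 165 - 380 = -215)
K(c, p) = 0
q = -486757 (q = -215 - 486542 = -486757)
s = 117 (s = 287*0 + 117 = 0 + 117 = 117)
((1436998 + s) + q) - 1*4314276 = ((1436998 + 117) - 486757) - 1*4314276 = (1437115 - 486757) - 4314276 = 950358 - 4314276 = -3363918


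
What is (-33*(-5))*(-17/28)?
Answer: -2805/28 ≈ -100.18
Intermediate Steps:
(-33*(-5))*(-17/28) = 165*(-17*1/28) = 165*(-17/28) = -2805/28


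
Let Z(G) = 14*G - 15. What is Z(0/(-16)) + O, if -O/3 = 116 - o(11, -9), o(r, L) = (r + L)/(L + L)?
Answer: -1090/3 ≈ -363.33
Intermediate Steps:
Z(G) = -15 + 14*G
o(r, L) = (L + r)/(2*L) (o(r, L) = (L + r)/((2*L)) = (L + r)*(1/(2*L)) = (L + r)/(2*L))
O = -1045/3 (O = -3*(116 - (-9 + 11)/(2*(-9))) = -3*(116 - (-1)*2/(2*9)) = -3*(116 - 1*(-⅑)) = -3*(116 + ⅑) = -3*1045/9 = -1045/3 ≈ -348.33)
Z(0/(-16)) + O = (-15 + 14*(0/(-16))) - 1045/3 = (-15 + 14*(0*(-1/16))) - 1045/3 = (-15 + 14*0) - 1045/3 = (-15 + 0) - 1045/3 = -15 - 1045/3 = -1090/3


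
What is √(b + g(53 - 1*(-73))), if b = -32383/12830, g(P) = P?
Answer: √20325247510/12830 ≈ 11.112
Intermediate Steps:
b = -32383/12830 (b = -32383*1/12830 = -32383/12830 ≈ -2.5240)
√(b + g(53 - 1*(-73))) = √(-32383/12830 + (53 - 1*(-73))) = √(-32383/12830 + (53 + 73)) = √(-32383/12830 + 126) = √(1584197/12830) = √20325247510/12830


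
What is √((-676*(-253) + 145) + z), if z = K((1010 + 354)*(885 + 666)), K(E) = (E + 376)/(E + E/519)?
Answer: 3*√5980131455610/17732 ≈ 413.73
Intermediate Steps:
K(E) = 519*(376 + E)/(520*E) (K(E) = (376 + E)/(E + E*(1/519)) = (376 + E)/(E + E/519) = (376 + E)/((520*E/519)) = (376 + E)*(519/(520*E)) = 519*(376 + E)/(520*E))
z = 389423/390104 (z = 519*(376 + (1010 + 354)*(885 + 666))/(520*(((1010 + 354)*(885 + 666)))) = 519*(376 + 1364*1551)/(520*((1364*1551))) = (519/520)*(376 + 2115564)/2115564 = (519/520)*(1/2115564)*2115940 = 389423/390104 ≈ 0.99825)
√((-676*(-253) + 145) + z) = √((-676*(-253) + 145) + 389423/390104) = √((171028 + 145) + 389423/390104) = √(171173 + 389423/390104) = √(66775661415/390104) = 3*√5980131455610/17732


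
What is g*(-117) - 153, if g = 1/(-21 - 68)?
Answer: -13500/89 ≈ -151.69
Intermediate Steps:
g = -1/89 (g = 1/(-89) = -1/89 ≈ -0.011236)
g*(-117) - 153 = -1/89*(-117) - 153 = 117/89 - 153 = -13500/89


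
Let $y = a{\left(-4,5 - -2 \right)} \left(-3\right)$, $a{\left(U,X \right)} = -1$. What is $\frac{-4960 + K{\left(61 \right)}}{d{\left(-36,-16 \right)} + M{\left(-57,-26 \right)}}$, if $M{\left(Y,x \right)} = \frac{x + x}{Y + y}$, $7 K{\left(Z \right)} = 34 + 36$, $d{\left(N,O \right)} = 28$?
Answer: $- \frac{66825}{391} \approx -170.91$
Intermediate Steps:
$K{\left(Z \right)} = 10$ ($K{\left(Z \right)} = \frac{34 + 36}{7} = \frac{1}{7} \cdot 70 = 10$)
$y = 3$ ($y = \left(-1\right) \left(-3\right) = 3$)
$M{\left(Y,x \right)} = \frac{2 x}{3 + Y}$ ($M{\left(Y,x \right)} = \frac{x + x}{Y + 3} = \frac{2 x}{3 + Y}$)
$\frac{-4960 + K{\left(61 \right)}}{d{\left(-36,-16 \right)} + M{\left(-57,-26 \right)}} = \frac{-4960 + 10}{28 + 2 \left(-26\right) \frac{1}{3 - 57}} = - \frac{4950}{28 + 2 \left(-26\right) \frac{1}{-54}} = - \frac{4950}{28 + 2 \left(-26\right) \left(- \frac{1}{54}\right)} = - \frac{4950}{28 + \frac{26}{27}} = - \frac{4950}{\frac{782}{27}} = \left(-4950\right) \frac{27}{782} = - \frac{66825}{391}$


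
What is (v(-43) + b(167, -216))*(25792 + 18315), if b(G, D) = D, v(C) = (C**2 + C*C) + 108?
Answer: 158344130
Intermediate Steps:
v(C) = 108 + 2*C**2 (v(C) = (C**2 + C**2) + 108 = 2*C**2 + 108 = 108 + 2*C**2)
(v(-43) + b(167, -216))*(25792 + 18315) = ((108 + 2*(-43)**2) - 216)*(25792 + 18315) = ((108 + 2*1849) - 216)*44107 = ((108 + 3698) - 216)*44107 = (3806 - 216)*44107 = 3590*44107 = 158344130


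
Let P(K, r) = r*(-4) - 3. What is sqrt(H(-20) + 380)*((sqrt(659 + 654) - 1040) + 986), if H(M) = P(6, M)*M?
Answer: 2*I*sqrt(290)*(-54 + sqrt(1313)) ≈ -605.04*I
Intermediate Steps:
P(K, r) = -3 - 4*r (P(K, r) = -4*r - 3 = -3 - 4*r)
H(M) = M*(-3 - 4*M) (H(M) = (-3 - 4*M)*M = M*(-3 - 4*M))
sqrt(H(-20) + 380)*((sqrt(659 + 654) - 1040) + 986) = sqrt(-1*(-20)*(3 + 4*(-20)) + 380)*((sqrt(659 + 654) - 1040) + 986) = sqrt(-1*(-20)*(3 - 80) + 380)*((sqrt(1313) - 1040) + 986) = sqrt(-1*(-20)*(-77) + 380)*((-1040 + sqrt(1313)) + 986) = sqrt(-1540 + 380)*(-54 + sqrt(1313)) = sqrt(-1160)*(-54 + sqrt(1313)) = (2*I*sqrt(290))*(-54 + sqrt(1313)) = 2*I*sqrt(290)*(-54 + sqrt(1313))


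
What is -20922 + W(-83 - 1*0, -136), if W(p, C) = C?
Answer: -21058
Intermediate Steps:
-20922 + W(-83 - 1*0, -136) = -20922 - 136 = -21058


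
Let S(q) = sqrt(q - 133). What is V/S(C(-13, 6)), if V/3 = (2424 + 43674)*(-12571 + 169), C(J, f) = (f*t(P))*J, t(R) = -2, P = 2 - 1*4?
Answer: -1715122188*sqrt(23)/23 ≈ -3.5763e+8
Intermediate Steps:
P = -2 (P = 2 - 4 = -2)
C(J, f) = -2*J*f (C(J, f) = (f*(-2))*J = (-2*f)*J = -2*J*f)
S(q) = sqrt(-133 + q)
V = -1715122188 (V = 3*((2424 + 43674)*(-12571 + 169)) = 3*(46098*(-12402)) = 3*(-571707396) = -1715122188)
V/S(C(-13, 6)) = -1715122188/sqrt(-133 - 2*(-13)*6) = -1715122188/sqrt(-133 + 156) = -1715122188*sqrt(23)/23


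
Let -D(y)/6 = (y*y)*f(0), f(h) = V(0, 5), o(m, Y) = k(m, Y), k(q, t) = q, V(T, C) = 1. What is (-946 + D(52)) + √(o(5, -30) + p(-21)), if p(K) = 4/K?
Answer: -17170 + √2121/21 ≈ -17168.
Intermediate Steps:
o(m, Y) = m
f(h) = 1
D(y) = -6*y² (D(y) = -6*y*y = -6*y²)
(-946 + D(52)) + √(o(5, -30) + p(-21)) = (-946 - 6*52²) + √(5 + 4/(-21)) = (-946 - 6*2704) + √(5 + 4*(-1/21)) = (-946 - 16224) + √(5 - 4/21) = -17170 + √(101/21) = -17170 + √2121/21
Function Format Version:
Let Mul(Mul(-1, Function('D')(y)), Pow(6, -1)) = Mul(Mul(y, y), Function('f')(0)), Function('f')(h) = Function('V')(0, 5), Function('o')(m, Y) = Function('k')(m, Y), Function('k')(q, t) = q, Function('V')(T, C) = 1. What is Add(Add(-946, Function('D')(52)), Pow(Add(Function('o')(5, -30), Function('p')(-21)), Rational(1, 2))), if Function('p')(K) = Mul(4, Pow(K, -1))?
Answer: Add(-17170, Mul(Rational(1, 21), Pow(2121, Rational(1, 2)))) ≈ -17168.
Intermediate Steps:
Function('o')(m, Y) = m
Function('f')(h) = 1
Function('D')(y) = Mul(-6, Pow(y, 2)) (Function('D')(y) = Mul(-6, Mul(Mul(y, y), 1)) = Mul(-6, Mul(Pow(y, 2), 1)) = Mul(-6, Pow(y, 2)))
Add(Add(-946, Function('D')(52)), Pow(Add(Function('o')(5, -30), Function('p')(-21)), Rational(1, 2))) = Add(Add(-946, Mul(-6, Pow(52, 2))), Pow(Add(5, Mul(4, Pow(-21, -1))), Rational(1, 2))) = Add(Add(-946, Mul(-6, 2704)), Pow(Add(5, Mul(4, Rational(-1, 21))), Rational(1, 2))) = Add(Add(-946, -16224), Pow(Add(5, Rational(-4, 21)), Rational(1, 2))) = Add(-17170, Pow(Rational(101, 21), Rational(1, 2))) = Add(-17170, Mul(Rational(1, 21), Pow(2121, Rational(1, 2))))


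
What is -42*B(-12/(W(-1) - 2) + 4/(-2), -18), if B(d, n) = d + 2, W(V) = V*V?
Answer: -504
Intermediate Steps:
W(V) = V²
B(d, n) = 2 + d
-42*B(-12/(W(-1) - 2) + 4/(-2), -18) = -42*(2 + (-12/((-1)² - 2) + 4/(-2))) = -42*(2 + (-12/(1 - 2) + 4*(-½))) = -42*(2 + (-12/(-1) - 2)) = -42*(2 + (-12*(-1) - 2)) = -42*(2 + (12 - 2)) = -42*(2 + 10) = -42*12 = -504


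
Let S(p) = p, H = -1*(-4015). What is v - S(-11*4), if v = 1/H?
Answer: 176661/4015 ≈ 44.000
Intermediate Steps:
H = 4015
v = 1/4015 ≈ 0.00024907
v - S(-11*4) = 1/4015 - (-11)*4 = 1/4015 - 1*(-44) = 1/4015 + 44 = 176661/4015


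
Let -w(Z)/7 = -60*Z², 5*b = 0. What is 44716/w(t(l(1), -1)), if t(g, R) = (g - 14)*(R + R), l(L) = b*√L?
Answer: 1597/11760 ≈ 0.13580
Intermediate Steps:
b = 0 (b = (⅕)*0 = 0)
l(L) = 0 (l(L) = 0*√L = 0)
t(g, R) = 2*R*(-14 + g) (t(g, R) = (-14 + g)*(2*R) = 2*R*(-14 + g))
w(Z) = 420*Z² (w(Z) = -(-420)*Z² = 420*Z²)
44716/w(t(l(1), -1)) = 44716/((420*(2*(-1)*(-14 + 0))²)) = 44716/((420*(2*(-1)*(-14))²)) = 44716/((420*28²)) = 44716/((420*784)) = 44716/329280 = 44716*(1/329280) = 1597/11760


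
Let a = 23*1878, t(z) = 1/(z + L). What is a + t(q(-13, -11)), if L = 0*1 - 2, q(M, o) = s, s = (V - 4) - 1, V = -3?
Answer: 431939/10 ≈ 43194.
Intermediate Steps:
s = -8 (s = (-3 - 4) - 1 = -7 - 1 = -8)
q(M, o) = -8
L = -2 (L = 0 - 2 = -2)
t(z) = 1/(-2 + z) (t(z) = 1/(z - 2) = 1/(-2 + z))
a = 43194
a + t(q(-13, -11)) = 43194 + 1/(-2 - 8) = 43194 + 1/(-10) = 43194 - 1/10 = 431939/10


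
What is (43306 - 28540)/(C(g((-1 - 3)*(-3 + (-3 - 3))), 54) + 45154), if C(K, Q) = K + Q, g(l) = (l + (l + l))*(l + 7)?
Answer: 7383/24926 ≈ 0.29620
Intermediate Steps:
g(l) = 3*l*(7 + l) (g(l) = (l + 2*l)*(7 + l) = (3*l)*(7 + l) = 3*l*(7 + l))
(43306 - 28540)/(C(g((-1 - 3)*(-3 + (-3 - 3))), 54) + 45154) = (43306 - 28540)/((3*((-1 - 3)*(-3 + (-3 - 3)))*(7 + (-1 - 3)*(-3 + (-3 - 3))) + 54) + 45154) = 14766/((3*(-4*(-3 - 6))*(7 - 4*(-3 - 6)) + 54) + 45154) = 14766/((3*(-4*(-9))*(7 - 4*(-9)) + 54) + 45154) = 14766/((3*36*(7 + 36) + 54) + 45154) = 14766/((3*36*43 + 54) + 45154) = 14766/((4644 + 54) + 45154) = 14766/(4698 + 45154) = 14766/49852 = 14766*(1/49852) = 7383/24926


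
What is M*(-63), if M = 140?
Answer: -8820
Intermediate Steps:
M*(-63) = 140*(-63) = -8820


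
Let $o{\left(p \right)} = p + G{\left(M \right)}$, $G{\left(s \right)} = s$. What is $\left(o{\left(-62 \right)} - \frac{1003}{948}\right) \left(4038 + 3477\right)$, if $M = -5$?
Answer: $- \frac{161620095}{316} \approx -5.1146 \cdot 10^{5}$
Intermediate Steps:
$o{\left(p \right)} = -5 + p$ ($o{\left(p \right)} = p - 5 = -5 + p$)
$\left(o{\left(-62 \right)} - \frac{1003}{948}\right) \left(4038 + 3477\right) = \left(\left(-5 - 62\right) - \frac{1003}{948}\right) \left(4038 + 3477\right) = \left(-67 - \frac{1003}{948}\right) 7515 = \left(- \frac{64519}{948}\right) 7515 = - \frac{161620095}{316}$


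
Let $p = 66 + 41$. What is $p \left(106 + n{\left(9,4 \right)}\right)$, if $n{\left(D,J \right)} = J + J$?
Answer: $12198$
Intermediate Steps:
$n{\left(D,J \right)} = 2 J$
$p = 107$
$p \left(106 + n{\left(9,4 \right)}\right) = 107 \left(106 + 2 \cdot 4\right) = 107 \left(106 + 8\right) = 107 \cdot 114 = 12198$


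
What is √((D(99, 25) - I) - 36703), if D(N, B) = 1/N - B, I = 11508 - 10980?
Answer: I*√40571773/33 ≈ 193.02*I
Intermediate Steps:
I = 528
√((D(99, 25) - I) - 36703) = √(((1/99 - 1*25) - 1*528) - 36703) = √(((1/99 - 25) - 528) - 36703) = √((-2474/99 - 528) - 36703) = √(-54746/99 - 36703) = √(-3688343/99) = I*√40571773/33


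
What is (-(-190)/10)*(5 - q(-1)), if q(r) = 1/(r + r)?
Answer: 209/2 ≈ 104.50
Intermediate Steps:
q(r) = 1/(2*r)
(-(-190)/10)*(5 - q(-1)) = (-(-190)/10)*(5 - 1/(2*(-1))) = (-(-190)/10)*(5 - (-1)/2) = (-19*(-1))*(5 - 1*(-½)) = 19*(5 + ½) = 19*(11/2) = 209/2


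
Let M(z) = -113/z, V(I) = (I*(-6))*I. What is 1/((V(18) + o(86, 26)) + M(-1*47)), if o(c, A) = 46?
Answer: -47/89093 ≈ -0.00052754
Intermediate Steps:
V(I) = -6*I**2 (V(I) = (-6*I)*I = -6*I**2)
1/((V(18) + o(86, 26)) + M(-1*47)) = 1/((-6*18**2 + 46) - 113/((-1*47))) = 1/((-6*324 + 46) - 113/(-47)) = 1/((-1944 + 46) - 113*(-1/47)) = 1/(-1898 + 113/47) = 1/(-89093/47) = -47/89093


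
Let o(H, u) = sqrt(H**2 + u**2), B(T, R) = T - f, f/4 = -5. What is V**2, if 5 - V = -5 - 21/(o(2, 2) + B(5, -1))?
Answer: 44826553/380689 - 562380*sqrt(2)/380689 ≈ 115.66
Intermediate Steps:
f = -20 (f = 4*(-5) = -20)
B(T, R) = 20 + T (B(T, R) = T - 1*(-20) = T + 20 = 20 + T)
V = 10 + 21/(25 + 2*sqrt(2)) (V = 5 - (-5 - 21/(sqrt(2**2 + 2**2) + (20 + 5))) = 5 - (-5 - 21/(sqrt(4 + 4) + 25)) = 5 - (-5 - 21/(sqrt(8) + 25)) = 5 - (-5 - 21/(2*sqrt(2) + 25)) = 5 - (-5 - 21/(25 + 2*sqrt(2))) = 5 + (5 + 21/(25 + 2*sqrt(2))) = 10 + 21/(25 + 2*sqrt(2)) ≈ 10.755)
V**2 = (6695/617 - 42*sqrt(2)/617)**2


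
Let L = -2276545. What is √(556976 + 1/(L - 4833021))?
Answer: √28152869188258181890/7109566 ≈ 746.31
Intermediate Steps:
√(556976 + 1/(L - 4833021)) = √(556976 + 1/(-2276545 - 4833021)) = √(556976 + 1/(-7109566)) = √(556976 - 1/7109566) = √(3959857632415/7109566) = √28152869188258181890/7109566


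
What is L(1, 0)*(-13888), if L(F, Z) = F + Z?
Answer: -13888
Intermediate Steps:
L(1, 0)*(-13888) = (1 + 0)*(-13888) = 1*(-13888) = -13888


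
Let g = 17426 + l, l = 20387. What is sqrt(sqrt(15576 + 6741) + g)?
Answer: sqrt(37813 + sqrt(22317)) ≈ 194.84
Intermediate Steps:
g = 37813 (g = 17426 + 20387 = 37813)
sqrt(sqrt(15576 + 6741) + g) = sqrt(sqrt(15576 + 6741) + 37813) = sqrt(sqrt(22317) + 37813) = sqrt(37813 + sqrt(22317))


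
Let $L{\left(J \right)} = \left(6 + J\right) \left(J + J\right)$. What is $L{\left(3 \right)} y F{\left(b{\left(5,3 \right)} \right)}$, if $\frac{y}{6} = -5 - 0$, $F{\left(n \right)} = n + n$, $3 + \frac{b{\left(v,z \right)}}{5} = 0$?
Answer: $48600$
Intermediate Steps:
$b{\left(v,z \right)} = -15$ ($b{\left(v,z \right)} = -15 + 5 \cdot 0 = -15 + 0 = -15$)
$F{\left(n \right)} = 2 n$
$L{\left(J \right)} = 2 J \left(6 + J\right)$ ($L{\left(J \right)} = \left(6 + J\right) 2 J = 2 J \left(6 + J\right)$)
$y = -30$ ($y = 6 \left(-5 - 0\right) = 6 \left(-5 + 0\right) = 6 \left(-5\right) = -30$)
$L{\left(3 \right)} y F{\left(b{\left(5,3 \right)} \right)} = 2 \cdot 3 \left(6 + 3\right) \left(-30\right) 2 \left(-15\right) = 2 \cdot 3 \cdot 9 \left(-30\right) \left(-30\right) = 54 \left(-30\right) \left(-30\right) = \left(-1620\right) \left(-30\right) = 48600$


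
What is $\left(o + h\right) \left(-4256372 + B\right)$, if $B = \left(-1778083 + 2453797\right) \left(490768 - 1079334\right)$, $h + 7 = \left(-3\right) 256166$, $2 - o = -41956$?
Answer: $288952495330841312$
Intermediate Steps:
$o = 41958$ ($o = 2 - -41956 = 2 + 41956 = 41958$)
$h = -768505$ ($h = -7 - 768498 = -768505$)
$B = -397702286124$ ($B = 675714 \left(-588566\right) = -397702286124$)
$\left(o + h\right) \left(-4256372 + B\right) = \left(41958 - 768505\right) \left(-4256372 - 397702286124\right) = \left(-726547\right) \left(-397706542496\right) = 288952495330841312$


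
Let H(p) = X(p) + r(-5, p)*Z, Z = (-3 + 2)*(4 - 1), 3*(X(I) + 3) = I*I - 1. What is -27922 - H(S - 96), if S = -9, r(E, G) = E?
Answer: -94826/3 ≈ -31609.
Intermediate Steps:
X(I) = -10/3 + I²/3 (X(I) = -3 + (I*I - 1)/3 = -3 + (I² - 1)/3 = -3 + (-1 + I²)/3 = -3 + (-⅓ + I²/3) = -10/3 + I²/3)
Z = -3 (Z = -1*3 = -3)
H(p) = 35/3 + p²/3 (H(p) = (-10/3 + p²/3) - 5*(-3) = (-10/3 + p²/3) + 15 = 35/3 + p²/3)
-27922 - H(S - 96) = -27922 - (35/3 + (-9 - 96)²/3) = -27922 - (35/3 + (⅓)*(-105)²) = -27922 - (35/3 + (⅓)*11025) = -27922 - (35/3 + 3675) = -27922 - 1*11060/3 = -27922 - 11060/3 = -94826/3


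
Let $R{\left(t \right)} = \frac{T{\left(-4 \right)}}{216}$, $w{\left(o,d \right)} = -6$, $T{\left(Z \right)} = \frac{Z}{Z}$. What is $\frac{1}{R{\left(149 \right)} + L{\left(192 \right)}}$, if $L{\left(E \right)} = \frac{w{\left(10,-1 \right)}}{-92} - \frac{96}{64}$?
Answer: $- \frac{4968}{7105} \approx -0.69923$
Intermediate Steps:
$T{\left(Z \right)} = 1$
$R{\left(t \right)} = \frac{1}{216}$ ($R{\left(t \right)} = 1 \cdot \frac{1}{216} = \frac{1}{216}$)
$L{\left(E \right)} = - \frac{33}{23}$ ($L{\left(E \right)} = - \frac{6}{-92} - \frac{96}{64} = \left(-6\right) \left(- \frac{1}{92}\right) - \frac{3}{2} = \frac{3}{46} - \frac{3}{2} = - \frac{33}{23}$)
$\frac{1}{R{\left(149 \right)} + L{\left(192 \right)}} = \frac{1}{\frac{1}{216} - \frac{33}{23}} = \frac{1}{- \frac{7105}{4968}} = - \frac{4968}{7105}$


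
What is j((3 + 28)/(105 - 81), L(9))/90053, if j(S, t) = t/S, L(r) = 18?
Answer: 432/2791643 ≈ 0.00015475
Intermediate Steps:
j((3 + 28)/(105 - 81), L(9))/90053 = (18/(((3 + 28)/(105 - 81))))/90053 = (18/((31/24)))*(1/90053) = (18/((31*(1/24))))*(1/90053) = (18/(31/24))*(1/90053) = (18*(24/31))*(1/90053) = (432/31)*(1/90053) = 432/2791643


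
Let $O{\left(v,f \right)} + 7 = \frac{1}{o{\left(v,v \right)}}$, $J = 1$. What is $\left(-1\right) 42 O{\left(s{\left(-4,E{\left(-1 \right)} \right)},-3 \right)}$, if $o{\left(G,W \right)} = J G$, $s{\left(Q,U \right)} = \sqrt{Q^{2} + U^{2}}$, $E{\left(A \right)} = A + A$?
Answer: $294 - \frac{21 \sqrt{5}}{5} \approx 284.61$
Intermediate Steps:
$E{\left(A \right)} = 2 A$
$o{\left(G,W \right)} = G$ ($o{\left(G,W \right)} = 1 G = G$)
$O{\left(v,f \right)} = -7 + \frac{1}{v}$
$\left(-1\right) 42 O{\left(s{\left(-4,E{\left(-1 \right)} \right)},-3 \right)} = \left(-1\right) 42 \left(-7 + \frac{1}{\sqrt{\left(-4\right)^{2} + \left(2 \left(-1\right)\right)^{2}}}\right) = - 42 \left(-7 + \frac{1}{\sqrt{16 + \left(-2\right)^{2}}}\right) = - 42 \left(-7 + \frac{1}{\sqrt{16 + 4}}\right) = - 42 \left(-7 + \frac{1}{\sqrt{20}}\right) = - 42 \left(-7 + \frac{1}{2 \sqrt{5}}\right) = - 42 \left(-7 + \frac{\sqrt{5}}{10}\right) = 294 - \frac{21 \sqrt{5}}{5}$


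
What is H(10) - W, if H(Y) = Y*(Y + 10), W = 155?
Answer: 45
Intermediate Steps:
H(Y) = Y*(10 + Y)
H(10) - W = 10*(10 + 10) - 1*155 = 10*20 - 155 = 200 - 155 = 45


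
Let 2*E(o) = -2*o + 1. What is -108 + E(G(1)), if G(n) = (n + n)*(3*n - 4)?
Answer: -211/2 ≈ -105.50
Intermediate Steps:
G(n) = 2*n*(-4 + 3*n) (G(n) = (2*n)*(-4 + 3*n) = 2*n*(-4 + 3*n))
E(o) = 1/2 - o (E(o) = (-2*o + 1)/2 = (1 - 2*o)/2 = 1/2 - o)
-108 + E(G(1)) = -108 + (1/2 - 2*(-4 + 3*1)) = -108 + (1/2 - 2*(-4 + 3)) = -108 + (1/2 - 2*(-1)) = -108 + (1/2 - 1*(-2)) = -108 + (1/2 + 2) = -108 + 5/2 = -211/2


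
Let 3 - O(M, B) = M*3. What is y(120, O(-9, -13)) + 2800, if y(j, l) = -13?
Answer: 2787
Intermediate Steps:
O(M, B) = 3 - 3*M (O(M, B) = 3 - M*3 = 3 - 3*M)
y(120, O(-9, -13)) + 2800 = -13 + 2800 = 2787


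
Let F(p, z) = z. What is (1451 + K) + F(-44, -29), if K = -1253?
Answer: 169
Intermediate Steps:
(1451 + K) + F(-44, -29) = (1451 - 1253) - 29 = 198 - 29 = 169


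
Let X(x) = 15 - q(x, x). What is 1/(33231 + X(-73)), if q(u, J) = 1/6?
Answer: 6/199475 ≈ 3.0079e-5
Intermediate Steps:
q(u, J) = ⅙
X(x) = 89/6 (X(x) = 15 - 1*⅙ = 15 - ⅙ = 89/6)
1/(33231 + X(-73)) = 1/(33231 + 89/6) = 1/(199475/6) = 6/199475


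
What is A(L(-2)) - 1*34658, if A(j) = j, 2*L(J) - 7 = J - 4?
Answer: -69315/2 ≈ -34658.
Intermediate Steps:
L(J) = 3/2 + J/2 (L(J) = 7/2 + (J - 4)/2 = 7/2 + (-4 + J)/2 = 7/2 + (-2 + J/2) = 3/2 + J/2)
A(L(-2)) - 1*34658 = (3/2 + (½)*(-2)) - 1*34658 = (3/2 - 1) - 34658 = ½ - 34658 = -69315/2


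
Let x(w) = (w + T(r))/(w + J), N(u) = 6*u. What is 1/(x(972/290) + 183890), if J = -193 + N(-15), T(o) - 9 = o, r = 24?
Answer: 40549/7456550339 ≈ 5.4380e-6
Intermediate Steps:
T(o) = 9 + o
J = -283 (J = -193 + 6*(-15) = -193 - 90 = -283)
x(w) = (33 + w)/(-283 + w) (x(w) = (w + (9 + 24))/(w - 283) = (w + 33)/(-283 + w) = (33 + w)/(-283 + w))
1/(x(972/290) + 183890) = 1/((33 + 972/290)/(-283 + 972/290) + 183890) = 1/((33 + 972*(1/290))/(-283 + 972*(1/290)) + 183890) = 1/((33 + 486/145)/(-283 + 486/145) + 183890) = 1/((5271/145)/(-40549/145) + 183890) = 1/(-145/40549*5271/145 + 183890) = 1/(-5271/40549 + 183890) = 1/(7456550339/40549) = 40549/7456550339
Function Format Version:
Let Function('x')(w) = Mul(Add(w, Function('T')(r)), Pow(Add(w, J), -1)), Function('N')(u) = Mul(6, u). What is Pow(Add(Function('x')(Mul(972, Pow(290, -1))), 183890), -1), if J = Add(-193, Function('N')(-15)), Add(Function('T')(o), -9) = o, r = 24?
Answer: Rational(40549, 7456550339) ≈ 5.4380e-6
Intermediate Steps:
Function('T')(o) = Add(9, o)
J = -283 (J = Add(-193, Mul(6, -15)) = Add(-193, -90) = -283)
Function('x')(w) = Mul(Pow(Add(-283, w), -1), Add(33, w)) (Function('x')(w) = Mul(Add(w, Add(9, 24)), Pow(Add(w, -283), -1)) = Mul(Add(w, 33), Pow(Add(-283, w), -1)) = Mul(Add(33, w), Pow(Add(-283, w), -1)) = Mul(Pow(Add(-283, w), -1), Add(33, w)))
Pow(Add(Function('x')(Mul(972, Pow(290, -1))), 183890), -1) = Pow(Add(Mul(Pow(Add(-283, Mul(972, Pow(290, -1))), -1), Add(33, Mul(972, Pow(290, -1)))), 183890), -1) = Pow(Add(Mul(Pow(Add(-283, Mul(972, Rational(1, 290))), -1), Add(33, Mul(972, Rational(1, 290)))), 183890), -1) = Pow(Add(Mul(Pow(Add(-283, Rational(486, 145)), -1), Add(33, Rational(486, 145))), 183890), -1) = Pow(Add(Mul(Pow(Rational(-40549, 145), -1), Rational(5271, 145)), 183890), -1) = Pow(Add(Mul(Rational(-145, 40549), Rational(5271, 145)), 183890), -1) = Pow(Add(Rational(-5271, 40549), 183890), -1) = Pow(Rational(7456550339, 40549), -1) = Rational(40549, 7456550339)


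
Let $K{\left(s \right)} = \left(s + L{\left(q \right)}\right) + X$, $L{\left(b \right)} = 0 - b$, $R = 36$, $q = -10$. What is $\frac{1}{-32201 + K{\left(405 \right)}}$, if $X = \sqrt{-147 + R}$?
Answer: $- \frac{31786}{1010349907} - \frac{i \sqrt{111}}{1010349907} \approx -3.146 \cdot 10^{-5} - 1.0428 \cdot 10^{-8} i$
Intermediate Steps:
$L{\left(b \right)} = - b$
$X = i \sqrt{111}$ ($X = \sqrt{-147 + 36} = \sqrt{-111} = i \sqrt{111} \approx 10.536 i$)
$K{\left(s \right)} = 10 + s + i \sqrt{111}$ ($K{\left(s \right)} = \left(s - -10\right) + i \sqrt{111} = \left(s + 10\right) + i \sqrt{111} = \left(10 + s\right) + i \sqrt{111} = 10 + s + i \sqrt{111}$)
$\frac{1}{-32201 + K{\left(405 \right)}} = \frac{1}{-32201 + \left(10 + 405 + i \sqrt{111}\right)} = \frac{1}{-32201 + \left(415 + i \sqrt{111}\right)} = \frac{1}{-31786 + i \sqrt{111}}$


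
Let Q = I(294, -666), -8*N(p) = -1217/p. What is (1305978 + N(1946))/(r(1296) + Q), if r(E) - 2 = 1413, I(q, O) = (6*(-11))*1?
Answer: 20331466721/21001232 ≈ 968.11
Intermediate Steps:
N(p) = 1217/(8*p) (N(p) = -(-1217)/(8*p) = 1217/(8*p))
I(q, O) = -66 (I(q, O) = -66*1 = -66)
r(E) = 1415 (r(E) = 2 + 1413 = 1415)
Q = -66
(1305978 + N(1946))/(r(1296) + Q) = (1305978 + (1217/8)/1946)/(1415 - 66) = (1305978 + (1217/8)*(1/1946))/1349 = (1305978 + 1217/15568)*(1/1349) = (20331466721/15568)*(1/1349) = 20331466721/21001232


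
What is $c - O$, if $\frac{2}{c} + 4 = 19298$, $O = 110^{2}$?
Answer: $- \frac{116728699}{9647} \approx -12100.0$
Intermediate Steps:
$O = 12100$
$c = \frac{1}{9647}$ ($c = \frac{2}{-4 + 19298} = \frac{2}{19294} = 2 \cdot \frac{1}{19294} = \frac{1}{9647} \approx 0.00010366$)
$c - O = \frac{1}{9647} - 12100 = - \frac{116728699}{9647}$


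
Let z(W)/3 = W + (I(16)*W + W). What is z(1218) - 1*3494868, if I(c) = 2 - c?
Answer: -3538716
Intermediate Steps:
z(W) = -36*W (z(W) = 3*(W + ((2 - 1*16)*W + W)) = 3*(W + ((2 - 16)*W + W)) = 3*(W + (-14*W + W)) = 3*(W - 13*W) = 3*(-12*W) = -36*W)
z(1218) - 1*3494868 = -36*1218 - 1*3494868 = -43848 - 3494868 = -3538716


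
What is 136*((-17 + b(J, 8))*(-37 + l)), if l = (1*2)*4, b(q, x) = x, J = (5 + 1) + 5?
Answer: 35496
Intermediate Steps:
J = 11 (J = 6 + 5 = 11)
l = 8 (l = 2*4 = 8)
136*((-17 + b(J, 8))*(-37 + l)) = 136*((-17 + 8)*(-37 + 8)) = 136*(-9*(-29)) = 136*261 = 35496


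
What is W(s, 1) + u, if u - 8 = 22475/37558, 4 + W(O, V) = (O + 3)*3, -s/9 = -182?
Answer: 185070741/37558 ≈ 4927.6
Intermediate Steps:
s = 1638 (s = -9*(-182) = 1638)
W(O, V) = 5 + 3*O (W(O, V) = -4 + (O + 3)*3 = -4 + (3 + O)*3 = -4 + (9 + 3*O) = 5 + 3*O)
u = 322939/37558 (u = 8 + 22475/37558 = 322939/37558 ≈ 8.5984)
W(s, 1) + u = (5 + 3*1638) + 322939/37558 = (5 + 4914) + 322939/37558 = 4919 + 322939/37558 = 185070741/37558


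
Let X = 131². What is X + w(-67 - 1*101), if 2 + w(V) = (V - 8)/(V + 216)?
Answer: 51466/3 ≈ 17155.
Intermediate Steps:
X = 17161
w(V) = -2 + (-8 + V)/(216 + V) (w(V) = -2 + (V - 8)/(V + 216) = -2 + (-8 + V)/(216 + V))
X + w(-67 - 1*101) = 17161 + (-440 - (-67 - 1*101))/(216 + (-67 - 1*101)) = 17161 + (-440 - (-67 - 101))/(216 + (-67 - 101)) = 17161 + (-440 - 1*(-168))/(216 - 168) = 17161 + (-440 + 168)/48 = 17161 + (1/48)*(-272) = 17161 - 17/3 = 51466/3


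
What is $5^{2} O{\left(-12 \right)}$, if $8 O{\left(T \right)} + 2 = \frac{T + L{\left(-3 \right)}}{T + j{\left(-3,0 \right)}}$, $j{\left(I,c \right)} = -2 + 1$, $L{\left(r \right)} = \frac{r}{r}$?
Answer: $- \frac{375}{104} \approx -3.6058$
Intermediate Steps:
$L{\left(r \right)} = 1$
$j{\left(I,c \right)} = -1$
$O{\left(T \right)} = - \frac{1}{4} + \frac{1 + T}{8 \left(-1 + T\right)}$ ($O{\left(T \right)} = - \frac{1}{4} + \frac{\left(T + 1\right) \frac{1}{T - 1}}{8} = - \frac{1}{4} + \frac{\left(1 + T\right) \frac{1}{-1 + T}}{8} = - \frac{1}{4} + \frac{\frac{1}{-1 + T} \left(1 + T\right)}{8} = - \frac{1}{4} + \frac{1 + T}{8 \left(-1 + T\right)}$)
$5^{2} O{\left(-12 \right)} = 5^{2} \frac{3 - -12}{8 \left(-1 - 12\right)} = 25 \frac{3 + 12}{8 \left(-13\right)} = 25 \cdot \frac{1}{8} \left(- \frac{1}{13}\right) 15 = 25 \left(- \frac{15}{104}\right) = - \frac{375}{104}$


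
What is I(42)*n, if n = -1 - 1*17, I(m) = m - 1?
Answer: -738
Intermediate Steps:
I(m) = -1 + m
n = -18 (n = -1 - 17 = -18)
I(42)*n = (-1 + 42)*(-18) = 41*(-18) = -738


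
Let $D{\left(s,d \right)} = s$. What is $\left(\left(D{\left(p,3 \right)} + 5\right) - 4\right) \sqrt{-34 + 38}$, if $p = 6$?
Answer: $14$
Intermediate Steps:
$\left(\left(D{\left(p,3 \right)} + 5\right) - 4\right) \sqrt{-34 + 38} = \left(\left(6 + 5\right) - 4\right) \sqrt{-34 + 38} = \left(11 - 4\right) \sqrt{4} = 7 \cdot 2 = 14$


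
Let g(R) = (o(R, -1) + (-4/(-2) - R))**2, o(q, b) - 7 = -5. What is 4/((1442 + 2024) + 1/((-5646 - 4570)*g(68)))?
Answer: 167378944/145033854975 ≈ 0.0011541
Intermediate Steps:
o(q, b) = 2 (o(q, b) = 7 - 5 = 2)
g(R) = (4 - R)**2 (g(R) = (2 + (-4/(-2) - R))**2 = (2 + (-4*(-1/2) - R))**2 = (2 + (2 - R))**2 = (4 - R)**2)
4/((1442 + 2024) + 1/((-5646 - 4570)*g(68))) = 4/((1442 + 2024) + 1/((-5646 - 4570)*((4 - 1*68)**2))) = 4/(3466 + 1/((-10216)*((4 - 68)**2))) = 4/(3466 - 1/(10216*((-64)**2))) = 4/(3466 - 1/10216/4096) = 4/(3466 - 1/10216*1/4096) = 4/(3466 - 1/41844736) = 4/(145033854975/41844736) = (41844736/145033854975)*4 = 167378944/145033854975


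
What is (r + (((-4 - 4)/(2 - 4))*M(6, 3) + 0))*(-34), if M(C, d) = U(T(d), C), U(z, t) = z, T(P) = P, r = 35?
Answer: -1598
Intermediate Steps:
M(C, d) = d
(r + (((-4 - 4)/(2 - 4))*M(6, 3) + 0))*(-34) = (35 + (((-4 - 4)/(2 - 4))*3 + 0))*(-34) = (35 + (-8/(-2)*3 + 0))*(-34) = (35 + (-8*(-½)*3 + 0))*(-34) = (35 + (4*3 + 0))*(-34) = (35 + (12 + 0))*(-34) = (35 + 12)*(-34) = 47*(-34) = -1598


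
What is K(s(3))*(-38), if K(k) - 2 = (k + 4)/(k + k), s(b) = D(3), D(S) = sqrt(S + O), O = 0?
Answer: -95 - 76*sqrt(3)/3 ≈ -138.88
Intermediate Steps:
D(S) = sqrt(S) (D(S) = sqrt(S + 0) = sqrt(S))
s(b) = sqrt(3)
K(k) = 2 + (4 + k)/(2*k) (K(k) = 2 + (k + 4)/(k + k) = 2 + (4 + k)/((2*k)) = 2 + (4 + k)*(1/(2*k)) = 2 + (4 + k)/(2*k))
K(s(3))*(-38) = (5/2 + 2/(sqrt(3)))*(-38) = (5/2 + 2*(sqrt(3)/3))*(-38) = (5/2 + 2*sqrt(3)/3)*(-38) = -95 - 76*sqrt(3)/3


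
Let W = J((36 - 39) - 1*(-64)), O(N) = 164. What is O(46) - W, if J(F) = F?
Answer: 103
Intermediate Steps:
W = 61 (W = (36 - 39) - 1*(-64) = -3 + 64 = 61)
O(46) - W = 164 - 1*61 = 164 - 61 = 103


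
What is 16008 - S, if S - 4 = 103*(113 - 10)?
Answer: 5395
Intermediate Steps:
S = 10613 (S = 4 + 103*(113 - 10) = 4 + 103*103 = 4 + 10609 = 10613)
16008 - S = 16008 - 1*10613 = 16008 - 10613 = 5395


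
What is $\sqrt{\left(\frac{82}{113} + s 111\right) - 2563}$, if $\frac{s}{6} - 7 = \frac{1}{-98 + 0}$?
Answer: $\frac{2 \sqrt{327376594}}{791} \approx 45.749$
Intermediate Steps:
$s = \frac{2055}{49}$ ($s = 42 + \frac{6}{-98 + 0} = 42 + \frac{6}{-98} = 42 + 6 \left(- \frac{1}{98}\right) = 42 - \frac{3}{49} = \frac{2055}{49} \approx 41.939$)
$\sqrt{\left(\frac{82}{113} + s 111\right) - 2563} = \sqrt{\left(\frac{82}{113} + \frac{2055}{49} \cdot 111\right) - 2563} = \sqrt{\left(82 \cdot \frac{1}{113} + \frac{228105}{49}\right) - 2563} = \sqrt{\left(\frac{82}{113} + \frac{228105}{49}\right) - 2563} = \sqrt{\frac{25779883}{5537} - 2563} = \sqrt{\frac{11588552}{5537}} = \frac{2 \sqrt{327376594}}{791}$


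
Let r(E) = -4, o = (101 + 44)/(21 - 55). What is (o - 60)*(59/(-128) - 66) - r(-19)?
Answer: 18605203/4352 ≈ 4275.1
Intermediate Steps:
o = -145/34 (o = 145/(-34) = 145*(-1/34) = -145/34 ≈ -4.2647)
(o - 60)*(59/(-128) - 66) - r(-19) = (-145/34 - 60)*(59/(-128) - 66) - 1*(-4) = -2185*(59*(-1/128) - 66)/34 + 4 = -2185*(-59/128 - 66)/34 + 4 = -2185/34*(-8507/128) + 4 = 18587795/4352 + 4 = 18605203/4352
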